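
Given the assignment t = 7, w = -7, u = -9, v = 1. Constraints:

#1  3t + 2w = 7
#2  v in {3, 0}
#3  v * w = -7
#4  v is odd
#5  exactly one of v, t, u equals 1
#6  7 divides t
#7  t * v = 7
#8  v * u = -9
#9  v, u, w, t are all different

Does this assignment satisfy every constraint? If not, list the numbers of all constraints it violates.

Constraint 2 is violated.

#1 3t + 2w = 3(7) + 2(-7) = 7  ✔
#2 v = 1 is not in {3, 0}  ✘
#3 v * w = 1 * (-7) = -7  ✔
#4 v = 1 is odd  ✔
#5 v=1, t=7, u=-9; 1 of them equals 1  ✔
#6 7 / 7 = 1, so 7 divides 7  ✔
#7 t * v = 7 * 1 = 7  ✔
#8 v * u = 1 * (-9) = -9  ✔
#9 values 1, -9, -7, 7 are pairwise distinct  ✔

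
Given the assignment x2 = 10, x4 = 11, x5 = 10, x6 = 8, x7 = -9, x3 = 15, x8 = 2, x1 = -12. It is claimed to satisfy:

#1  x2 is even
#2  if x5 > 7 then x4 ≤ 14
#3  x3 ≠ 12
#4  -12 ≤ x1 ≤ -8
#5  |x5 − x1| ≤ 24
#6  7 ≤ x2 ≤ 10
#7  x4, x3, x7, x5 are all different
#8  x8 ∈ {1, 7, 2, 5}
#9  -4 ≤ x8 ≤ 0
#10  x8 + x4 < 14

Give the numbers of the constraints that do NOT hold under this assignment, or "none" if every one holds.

Constraint 9 is violated.

#1 x2 = 10 is even  holds
#2 x5 = 10 > 7, so we need x4 ≤ 14; x4 = 11 ≤ 14  holds
#3 x3 = 15, and 15 ≠ 12  holds
#4 x1 = -12 lies in [-12, -8]  holds
#5 |10 − (-12)| = 22; 22 ≤ 24  holds
#6 x2 = 10 lies in [7, 10]  holds
#7 values 11, 15, -9, 10 are pairwise distinct  holds
#8 x8 = 2 is in {1, 7, 2, 5}  holds
#9 x8 = 2 is outside [-4, 0]  fails
#10 x8 + x4 = 2 + 11 = 13; 13 < 14  holds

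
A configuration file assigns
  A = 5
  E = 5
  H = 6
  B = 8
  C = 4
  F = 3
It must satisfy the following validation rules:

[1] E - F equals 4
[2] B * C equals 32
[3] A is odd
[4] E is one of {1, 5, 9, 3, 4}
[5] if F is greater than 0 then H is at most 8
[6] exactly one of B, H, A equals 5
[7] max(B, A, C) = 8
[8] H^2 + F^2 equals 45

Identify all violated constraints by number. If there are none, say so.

[1] E - F = 5 - 3 = 2, not 4 — violated.
[2] B * C = 8 * 4 = 32 — OK.
[3] A = 5 is odd — OK.
[4] E = 5 is in {1, 5, 9, 3, 4} — OK.
[5] F = 3 > 0, so we need H ≤ 8; H = 6 ≤ 8 — OK.
[6] B=8, H=6, A=5; 1 of them equals 5 — OK.
[7] max(8, 5, 4) = 8 — OK.
[8] H^2 + F^2 = 6^2 + 3^2 = 36 + 9 = 45 — OK.

No — constraint 1 is not satisfied.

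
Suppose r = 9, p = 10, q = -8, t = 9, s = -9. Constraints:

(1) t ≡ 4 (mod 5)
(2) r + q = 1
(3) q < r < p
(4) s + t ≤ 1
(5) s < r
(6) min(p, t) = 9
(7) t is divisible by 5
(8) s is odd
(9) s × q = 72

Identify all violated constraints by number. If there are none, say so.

(1) 9 mod 5 = 4 — OK.
(2) r + q = 9 + (-8) = 1 — OK.
(3) values -8 < 9 < 10 — OK.
(4) s + t = -9 + 9 = 0; 0 ≤ 1 — OK.
(5) s = -9, r = 9; -9 < 9 — OK.
(6) min(10, 9) = 9 — OK.
(7) 9 = 5×1 + 4, so 5 does not divide 9 — violated.
(8) s = -9 is odd — OK.
(9) s × q = -9 × (-8) = 72 — OK.

Constraint 7 is violated.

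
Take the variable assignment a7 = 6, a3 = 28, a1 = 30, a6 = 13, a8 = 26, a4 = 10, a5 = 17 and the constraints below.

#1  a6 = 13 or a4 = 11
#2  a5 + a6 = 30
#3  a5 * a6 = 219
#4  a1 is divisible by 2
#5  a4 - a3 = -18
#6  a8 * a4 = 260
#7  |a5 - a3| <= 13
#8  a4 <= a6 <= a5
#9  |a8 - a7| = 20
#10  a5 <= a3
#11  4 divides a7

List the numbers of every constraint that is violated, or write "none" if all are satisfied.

#1 a6 = 13 = 13 (first disjunct)  ✓
#2 a5 + a6 = 17 + 13 = 30  ✓
#3 a5 * a6 = 17 * 13 = 221, not 219  ✗
#4 30 / 2 = 15, so 2 divides 30  ✓
#5 a4 - a3 = 10 - 28 = -18  ✓
#6 a8 * a4 = 26 * 10 = 260  ✓
#7 |17 - 28| = 11; 11 ≤ 13  ✓
#8 values 10 <= 13 <= 17  ✓
#9 |26 - 6| = 20  ✓
#10 a5 = 17, a3 = 28; 17 ≤ 28  ✓
#11 6 = 4*1 + 2, so 4 does not divide 6  ✗

No — constraints 3 and 11 are not satisfied.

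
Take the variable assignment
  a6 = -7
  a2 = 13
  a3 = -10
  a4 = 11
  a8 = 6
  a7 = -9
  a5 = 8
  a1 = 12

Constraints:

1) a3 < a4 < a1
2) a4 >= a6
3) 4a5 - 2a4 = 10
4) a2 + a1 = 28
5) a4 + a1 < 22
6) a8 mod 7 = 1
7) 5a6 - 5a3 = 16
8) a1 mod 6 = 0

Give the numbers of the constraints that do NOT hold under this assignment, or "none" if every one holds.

1) values -10 < 11 < 12 — holds.
2) a4 = 11, a6 = -7; 11 ≥ -7 — holds.
3) 4a5 - 2a4 = 4(8) - 2(11) = 10 — holds.
4) a2 + a1 = 13 + 12 = 25, not 28 — fails.
5) a4 + a1 = 11 + 12 = 23; 23 ≥ 22, bound 22 not met — fails.
6) 6 mod 7 = 6, not 1 — fails.
7) 5a6 - 5a3 = 5(-7) - 5(-10) = 15, not 16 — fails.
8) 12 mod 6 = 0 — holds.

Violated: 4, 5, 6, and 7.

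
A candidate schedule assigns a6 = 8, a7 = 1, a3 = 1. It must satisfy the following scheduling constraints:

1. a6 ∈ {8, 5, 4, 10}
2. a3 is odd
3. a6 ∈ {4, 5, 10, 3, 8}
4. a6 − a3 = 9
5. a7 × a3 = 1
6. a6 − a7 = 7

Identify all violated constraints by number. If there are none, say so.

1. a6 = 8 is in {8, 5, 4, 10}  OK
2. a3 = 1 is odd  OK
3. a6 = 8 is in {4, 5, 10, 3, 8}  OK
4. a6 − a3 = 8 − 1 = 7, not 9  FAIL
5. a7 × a3 = 1 × 1 = 1  OK
6. a6 − a7 = 8 − 1 = 7  OK

Constraint 4 is violated.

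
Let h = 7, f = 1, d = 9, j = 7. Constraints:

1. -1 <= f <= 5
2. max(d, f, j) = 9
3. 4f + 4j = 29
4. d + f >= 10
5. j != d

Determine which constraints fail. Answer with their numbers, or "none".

Constraint 3 is violated.

1. f = 1 lies in [-1, 5] — holds.
2. max(9, 1, 7) = 9 — holds.
3. 4f + 4j = 4(1) + 4(7) = 32, not 29 — does not hold.
4. d + f = 9 + 1 = 10; 10 ≥ 10 — holds.
5. j = 7, d = 9; distinct — holds.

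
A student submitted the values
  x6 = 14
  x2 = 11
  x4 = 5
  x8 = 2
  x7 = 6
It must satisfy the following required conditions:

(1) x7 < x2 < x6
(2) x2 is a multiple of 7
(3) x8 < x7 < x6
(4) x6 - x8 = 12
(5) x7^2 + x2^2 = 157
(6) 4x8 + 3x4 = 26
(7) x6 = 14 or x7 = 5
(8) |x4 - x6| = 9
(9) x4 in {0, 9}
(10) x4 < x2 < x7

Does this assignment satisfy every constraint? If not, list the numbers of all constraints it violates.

Constraints 2, 6, 9, 10 do not hold.

(1) values 6 < 11 < 14  ✔
(2) 11 = 7*1 + 4, so 7 does not divide 11  ✘
(3) values 2 < 6 < 14  ✔
(4) x6 - x8 = 14 - 2 = 12  ✔
(5) x7^2 + x2^2 = 6^2 + 11^2 = 36 + 121 = 157  ✔
(6) 4x8 + 3x4 = 4(2) + 3(5) = 23, not 26  ✘
(7) x6 = 14 = 14 (first disjunct)  ✔
(8) |5 - 14| = 9  ✔
(9) x4 = 5 is not in {0, 9}  ✘
(10) values 5, 11, 6; x2 = 11 is not < x7 = 6  ✘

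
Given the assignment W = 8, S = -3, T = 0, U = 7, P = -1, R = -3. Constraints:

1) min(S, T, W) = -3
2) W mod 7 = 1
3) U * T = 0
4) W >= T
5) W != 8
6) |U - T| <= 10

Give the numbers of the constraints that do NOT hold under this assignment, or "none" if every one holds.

1) min(-3, 0, 8) = -3 — holds.
2) 8 mod 7 = 1 — holds.
3) U * T = 7 * 0 = 0 — holds.
4) W = 8, T = 0; 8 ≥ 0 — holds.
5) W = 8, but 8 is required to differ — fails.
6) |7 - 0| = 7; 7 ≤ 10 — holds.

Violated: 5.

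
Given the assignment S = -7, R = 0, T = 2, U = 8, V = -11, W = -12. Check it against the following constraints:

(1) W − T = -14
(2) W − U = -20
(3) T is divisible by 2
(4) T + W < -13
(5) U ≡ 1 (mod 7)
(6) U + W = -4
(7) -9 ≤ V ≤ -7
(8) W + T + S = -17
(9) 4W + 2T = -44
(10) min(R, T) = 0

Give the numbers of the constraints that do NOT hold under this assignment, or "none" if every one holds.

(1) W − T = -12 − 2 = -14 — holds.
(2) W − U = -12 − 8 = -20 — holds.
(3) 2 / 2 = 1, so 2 divides 2 — holds.
(4) T + W = 2 + (-12) = -10; -10 ≥ -13, bound -13 not met — fails.
(5) 8 mod 7 = 1 — holds.
(6) U + W = 8 + (-12) = -4 — holds.
(7) V = -11 is outside [-9, -7] — fails.
(8) W + T + S = -12 + 2 + (-7) = -17 — holds.
(9) 4W + 2T = 4(-12) + 2(2) = -44 — holds.
(10) min(0, 2) = 0 — holds.

No — constraints 4, 7 are not satisfied.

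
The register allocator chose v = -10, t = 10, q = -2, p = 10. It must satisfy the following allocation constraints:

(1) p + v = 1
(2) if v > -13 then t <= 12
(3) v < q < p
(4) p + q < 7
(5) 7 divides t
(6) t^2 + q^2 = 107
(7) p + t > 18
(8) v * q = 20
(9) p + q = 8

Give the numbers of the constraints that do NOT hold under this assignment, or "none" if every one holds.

(1) p + v = 10 + (-10) = 0, not 1 — fails.
(2) v = -10 > -13, so we need t ≤ 12; t = 10 ≤ 12 — holds.
(3) values -10 < -2 < 10 — holds.
(4) p + q = 10 + (-2) = 8; 8 ≥ 7, bound 7 not met — fails.
(5) 10 = 7*1 + 3, so 7 does not divide 10 — fails.
(6) t^2 + q^2 = 10^2 + (-2)^2 = 100 + 4 = 104, not 107 — fails.
(7) p + t = 10 + 10 = 20; 20 > 18 — holds.
(8) v * q = -10 * (-2) = 20 — holds.
(9) p + q = 10 + (-2) = 8 — holds.

Violated: 1, 4, 5, and 6.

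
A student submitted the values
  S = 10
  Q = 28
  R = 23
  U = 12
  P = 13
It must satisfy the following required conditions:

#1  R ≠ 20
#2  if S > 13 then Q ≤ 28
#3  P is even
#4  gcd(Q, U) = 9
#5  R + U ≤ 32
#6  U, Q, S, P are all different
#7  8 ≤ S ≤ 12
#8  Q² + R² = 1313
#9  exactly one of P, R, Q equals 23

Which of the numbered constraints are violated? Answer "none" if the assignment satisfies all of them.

Violated: 3, 4, and 5.

#1 R = 23, and 23 ≠ 20  holds
#2 S = 10, not > 13; antecedent false, conditional vacuously true  holds
#3 P = 13 is odd  fails
#4 gcd(28, 12) = 4, not 9  fails
#5 R + U = 23 + 12 = 35; 35 > 32, bound 32 not met  fails
#6 values 12, 28, 10, 13 are pairwise distinct  holds
#7 S = 10 lies in [8, 12]  holds
#8 Q² + R² = 28² + 23² = 784 + 529 = 1313  holds
#9 P=13, R=23, Q=28; 1 of them equals 23  holds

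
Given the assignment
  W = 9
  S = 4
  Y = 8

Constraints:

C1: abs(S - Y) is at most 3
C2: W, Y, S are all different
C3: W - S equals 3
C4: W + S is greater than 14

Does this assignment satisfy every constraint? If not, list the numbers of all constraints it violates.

No — constraints 1, 3, 4 are not satisfied.

C1: abs(4 - 8) = 4; 4 > 3, exceeds bound 3 — fails.
C2: values 9, 8, 4 are pairwise distinct — holds.
C3: W - S = 9 - 4 = 5, not 3 — fails.
C4: W + S = 9 + 4 = 13; 13 ≤ 14, bound 14 not met — fails.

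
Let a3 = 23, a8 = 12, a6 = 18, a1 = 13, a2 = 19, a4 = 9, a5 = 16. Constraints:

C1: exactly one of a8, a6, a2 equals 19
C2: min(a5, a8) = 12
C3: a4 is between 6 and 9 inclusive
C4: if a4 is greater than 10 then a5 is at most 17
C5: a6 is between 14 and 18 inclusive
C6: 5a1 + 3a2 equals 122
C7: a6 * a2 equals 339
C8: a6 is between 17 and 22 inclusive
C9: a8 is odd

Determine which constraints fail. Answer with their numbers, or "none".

C1: a8=12, a6=18, a2=19; 1 of them equals 19  OK
C2: min(16, 12) = 12  OK
C3: a4 = 9 lies in [6, 9]  OK
C4: a4 = 9, not > 10; antecedent false, conditional vacuously true  OK
C5: a6 = 18 lies in [14, 18]  OK
C6: 5a1 + 3a2 = 5(13) + 3(19) = 122  OK
C7: a6 * a2 = 18 * 19 = 342, not 339  FAIL
C8: a6 = 18 lies in [17, 22]  OK
C9: a8 = 12 is even  FAIL

The assignment fails constraints 7 and 9.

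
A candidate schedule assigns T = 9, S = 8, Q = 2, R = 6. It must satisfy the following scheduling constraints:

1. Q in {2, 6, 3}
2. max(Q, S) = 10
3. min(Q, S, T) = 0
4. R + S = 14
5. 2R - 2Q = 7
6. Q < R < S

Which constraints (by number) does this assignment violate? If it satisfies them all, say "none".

No — constraints 2, 3, and 5 are not satisfied.

1. Q = 2 is in {2, 6, 3} — holds.
2. max(2, 8) = 8, not 10 — does not hold.
3. min(2, 8, 9) = 2, not 0 — does not hold.
4. R + S = 6 + 8 = 14 — holds.
5. 2R - 2Q = 2(6) - 2(2) = 8, not 7 — does not hold.
6. values 2 < 6 < 8 — holds.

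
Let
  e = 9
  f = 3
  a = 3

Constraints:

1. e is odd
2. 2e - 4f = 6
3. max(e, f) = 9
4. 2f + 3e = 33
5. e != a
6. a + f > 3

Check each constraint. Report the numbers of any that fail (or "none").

No violations.

1. e = 9 is odd  true
2. 2e - 4f = 2(9) - 4(3) = 6  true
3. max(9, 3) = 9  true
4. 2f + 3e = 2(3) + 3(9) = 33  true
5. e = 9, a = 3; distinct  true
6. a + f = 3 + 3 = 6; 6 > 3  true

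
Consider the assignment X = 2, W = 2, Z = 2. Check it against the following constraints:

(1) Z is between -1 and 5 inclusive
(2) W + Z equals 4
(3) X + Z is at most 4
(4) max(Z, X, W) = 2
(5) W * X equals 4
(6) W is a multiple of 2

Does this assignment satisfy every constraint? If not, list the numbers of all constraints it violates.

None — every constraint holds.

(1) Z = 2 lies in [-1, 5]  yes
(2) W + Z = 2 + 2 = 4  yes
(3) X + Z = 2 + 2 = 4; 4 ≤ 4  yes
(4) max(2, 2, 2) = 2  yes
(5) W * X = 2 * 2 = 4  yes
(6) 2 / 2 = 1, so 2 divides 2  yes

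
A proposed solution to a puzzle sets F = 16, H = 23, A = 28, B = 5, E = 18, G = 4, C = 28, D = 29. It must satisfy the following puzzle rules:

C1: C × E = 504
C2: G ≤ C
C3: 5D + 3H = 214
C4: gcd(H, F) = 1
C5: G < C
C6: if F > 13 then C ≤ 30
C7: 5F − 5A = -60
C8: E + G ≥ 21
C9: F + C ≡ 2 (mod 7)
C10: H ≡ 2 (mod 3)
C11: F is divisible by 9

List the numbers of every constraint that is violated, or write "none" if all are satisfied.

Violated: 11.

C1: C × E = 28 × 18 = 504  yes
C2: G = 4, C = 28; 4 ≤ 28  yes
C3: 5D + 3H = 5(29) + 3(23) = 214  yes
C4: gcd(23, 16) = 1  yes
C5: G = 4, C = 28; 4 < 28  yes
C6: F = 16 > 13, so we need C ≤ 30; C = 28 ≤ 30  yes
C7: 5F − 5A = 5(16) − 5(28) = -60  yes
C8: E + G = 18 + 4 = 22; 22 ≥ 21  yes
C9: F + C = 44; 44 mod 7 = 2  yes
C10: 23 mod 3 = 2  yes
C11: 16 = 9×1 + 7, so 9 does not divide 16  no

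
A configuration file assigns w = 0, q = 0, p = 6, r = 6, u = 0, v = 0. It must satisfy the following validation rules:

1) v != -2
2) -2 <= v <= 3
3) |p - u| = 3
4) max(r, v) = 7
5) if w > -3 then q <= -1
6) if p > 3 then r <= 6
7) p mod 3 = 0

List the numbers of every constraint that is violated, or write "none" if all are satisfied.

1) v = 0, and 0 ≠ -2  ✔
2) v = 0 lies in [-2, 3]  ✔
3) |6 - 0| = 6, not 3  ✘
4) max(6, 0) = 6, not 7  ✘
5) w = 0 > -3, so we need q ≤ -1; but q = 0 > -1  ✘
6) p = 6 > 3, so we need r ≤ 6; r = 6 ≤ 6  ✔
7) 6 mod 3 = 0  ✔

Constraints 3, 4, and 5 do not hold.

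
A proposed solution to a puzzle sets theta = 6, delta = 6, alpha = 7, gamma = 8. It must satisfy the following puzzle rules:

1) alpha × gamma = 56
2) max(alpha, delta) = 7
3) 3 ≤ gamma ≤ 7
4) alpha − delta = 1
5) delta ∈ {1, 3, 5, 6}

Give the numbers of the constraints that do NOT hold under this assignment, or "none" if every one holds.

Constraint 3 does not hold.

1) alpha × gamma = 7 × 8 = 56 — holds.
2) max(7, 6) = 7 — holds.
3) gamma = 8 is outside [3, 7] — does not hold.
4) alpha − delta = 7 − 6 = 1 — holds.
5) delta = 6 is in {1, 3, 5, 6} — holds.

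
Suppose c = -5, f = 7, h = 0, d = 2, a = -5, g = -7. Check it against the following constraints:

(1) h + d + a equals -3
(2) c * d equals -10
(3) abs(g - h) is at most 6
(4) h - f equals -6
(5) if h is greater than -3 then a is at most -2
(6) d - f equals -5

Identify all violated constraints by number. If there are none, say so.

Constraints 3, 4 are violated.

(1) h + d + a = 0 + 2 + (-5) = -3  OK
(2) c * d = -5 * 2 = -10  OK
(3) abs(-7 - 0) = 7; 7 > 6, exceeds bound 6  FAIL
(4) h - f = 0 - 7 = -7, not -6  FAIL
(5) h = 0 > -3, so we need a ≤ -2; a = -5 ≤ -2  OK
(6) d - f = 2 - 7 = -5  OK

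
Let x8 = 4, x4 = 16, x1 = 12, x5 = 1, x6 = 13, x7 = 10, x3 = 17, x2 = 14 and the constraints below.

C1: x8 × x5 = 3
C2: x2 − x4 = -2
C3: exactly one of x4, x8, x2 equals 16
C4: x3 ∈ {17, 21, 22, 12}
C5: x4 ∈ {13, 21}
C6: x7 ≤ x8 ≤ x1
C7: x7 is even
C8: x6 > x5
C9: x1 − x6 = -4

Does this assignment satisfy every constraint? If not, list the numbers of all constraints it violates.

C1: x8 × x5 = 4 × 1 = 4, not 3 — violated.
C2: x2 − x4 = 14 − 16 = -2 — satisfied.
C3: x4=16, x8=4, x2=14; 1 of them equals 16 — satisfied.
C4: x3 = 17 is in {17, 21, 22, 12} — satisfied.
C5: x4 = 16 is not in {13, 21} — violated.
C6: values 10, 4, 12; x7 = 10 is not ≤ x8 = 4 — violated.
C7: x7 = 10 is even — satisfied.
C8: x6 = 13, x5 = 1; 13 > 1 — satisfied.
C9: x1 − x6 = 12 − 13 = -1, not -4 — violated.

Violated: 1, 5, 6, and 9.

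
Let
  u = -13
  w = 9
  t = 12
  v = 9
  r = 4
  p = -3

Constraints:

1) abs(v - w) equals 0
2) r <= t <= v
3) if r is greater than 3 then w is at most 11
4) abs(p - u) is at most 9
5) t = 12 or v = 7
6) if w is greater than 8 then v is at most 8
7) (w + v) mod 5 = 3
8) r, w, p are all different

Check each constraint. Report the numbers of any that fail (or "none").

1) abs(9 - 9) = 0  yes
2) values 4, 12, 9; t = 12 is not <= v = 9  no
3) r = 4 > 3, so we need w ≤ 11; w = 9 ≤ 11  yes
4) abs(-3 - (-13)) = 10; 10 > 9, exceeds bound 9  no
5) t = 12 = 12 (first disjunct)  yes
6) w = 9 > 8, so we need v ≤ 8; but v = 9 > 8  no
7) w + v = 18; 18 mod 5 = 3  yes
8) values 4, 9, -3 are pairwise distinct  yes

Constraints 2, 4, and 6 do not hold.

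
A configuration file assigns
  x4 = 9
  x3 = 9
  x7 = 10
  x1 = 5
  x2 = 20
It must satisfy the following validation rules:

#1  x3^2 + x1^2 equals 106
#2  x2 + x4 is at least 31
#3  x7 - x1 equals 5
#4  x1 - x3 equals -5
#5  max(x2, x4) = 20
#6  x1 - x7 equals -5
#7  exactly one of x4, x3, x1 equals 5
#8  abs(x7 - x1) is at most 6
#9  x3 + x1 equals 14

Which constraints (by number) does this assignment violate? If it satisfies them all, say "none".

#1 x3^2 + x1^2 = 9^2 + 5^2 = 81 + 25 = 106 — holds.
#2 x2 + x4 = 20 + 9 = 29; 29 < 31, bound 31 not met — does not hold.
#3 x7 - x1 = 10 - 5 = 5 — holds.
#4 x1 - x3 = 5 - 9 = -4, not -5 — does not hold.
#5 max(20, 9) = 20 — holds.
#6 x1 - x7 = 5 - 10 = -5 — holds.
#7 x4=9, x3=9, x1=5; 1 of them equals 5 — holds.
#8 abs(10 - 5) = 5; 5 ≤ 6 — holds.
#9 x3 + x1 = 9 + 5 = 14 — holds.

The assignment fails constraints 2, 4.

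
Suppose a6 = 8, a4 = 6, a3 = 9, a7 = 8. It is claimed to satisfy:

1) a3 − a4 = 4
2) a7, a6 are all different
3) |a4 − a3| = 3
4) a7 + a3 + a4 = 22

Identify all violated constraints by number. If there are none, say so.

No — constraints 1, 2, and 4 are not satisfied.

1) a3 − a4 = 9 − 6 = 3, not 4 — does not hold.
2) a7 = a6 = 8, not all different — does not hold.
3) |6 − 9| = 3 — holds.
4) a7 + a3 + a4 = 8 + 9 + 6 = 23, not 22 — does not hold.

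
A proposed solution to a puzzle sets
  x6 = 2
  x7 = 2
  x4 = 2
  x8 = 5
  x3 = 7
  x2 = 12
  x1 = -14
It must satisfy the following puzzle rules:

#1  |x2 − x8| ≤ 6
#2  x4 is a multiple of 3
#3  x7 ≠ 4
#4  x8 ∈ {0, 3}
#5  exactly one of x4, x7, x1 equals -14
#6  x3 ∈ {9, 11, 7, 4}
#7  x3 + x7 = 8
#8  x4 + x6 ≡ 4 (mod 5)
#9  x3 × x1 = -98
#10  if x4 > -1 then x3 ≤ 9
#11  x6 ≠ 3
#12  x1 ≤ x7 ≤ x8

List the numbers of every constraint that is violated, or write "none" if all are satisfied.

Constraints 1, 2, 4, 7 do not hold.

#1 |12 − 5| = 7; 7 > 6, exceeds bound 6  FAIL
#2 2 = 3×0 + 2, so 3 does not divide 2  FAIL
#3 x7 = 2, and 2 ≠ 4  OK
#4 x8 = 5 is not in {0, 3}  FAIL
#5 x4=2, x7=2, x1=-14; 1 of them equals -14  OK
#6 x3 = 7 is in {9, 11, 7, 4}  OK
#7 x3 + x7 = 7 + 2 = 9, not 8  FAIL
#8 x4 + x6 = 4; 4 mod 5 = 4  OK
#9 x3 × x1 = 7 × (-14) = -98  OK
#10 x4 = 2 > -1, so we need x3 ≤ 9; x3 = 7 ≤ 9  OK
#11 x6 = 2, and 2 ≠ 3  OK
#12 values -14 ≤ 2 ≤ 5  OK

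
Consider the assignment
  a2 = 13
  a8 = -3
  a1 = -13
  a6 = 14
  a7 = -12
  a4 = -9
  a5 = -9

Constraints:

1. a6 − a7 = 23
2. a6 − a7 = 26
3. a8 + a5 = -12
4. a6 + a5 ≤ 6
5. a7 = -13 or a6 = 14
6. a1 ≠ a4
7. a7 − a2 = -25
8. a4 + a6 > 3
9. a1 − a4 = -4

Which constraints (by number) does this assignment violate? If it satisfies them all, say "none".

The assignment fails constraint 1.

1. a6 − a7 = 14 − (-12) = 26, not 23  FAIL
2. a6 − a7 = 14 − (-12) = 26  OK
3. a8 + a5 = -3 + (-9) = -12  OK
4. a6 + a5 = 14 + (-9) = 5; 5 ≤ 6  OK
5. a7 = -12 ≠ -13, but a6 = 14 = 14 (second disjunct)  OK
6. a1 = -13, a4 = -9; distinct  OK
7. a7 − a2 = -12 − 13 = -25  OK
8. a4 + a6 = -9 + 14 = 5; 5 > 3  OK
9. a1 − a4 = -13 − (-9) = -4  OK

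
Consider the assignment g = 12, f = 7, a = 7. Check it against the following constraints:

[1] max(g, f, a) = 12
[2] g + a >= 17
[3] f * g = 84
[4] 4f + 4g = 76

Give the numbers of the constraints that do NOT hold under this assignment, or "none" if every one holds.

All constraints are satisfied.

[1] max(12, 7, 7) = 12  ✔
[2] g + a = 12 + 7 = 19; 19 ≥ 17  ✔
[3] f * g = 7 * 12 = 84  ✔
[4] 4f + 4g = 4(7) + 4(12) = 76  ✔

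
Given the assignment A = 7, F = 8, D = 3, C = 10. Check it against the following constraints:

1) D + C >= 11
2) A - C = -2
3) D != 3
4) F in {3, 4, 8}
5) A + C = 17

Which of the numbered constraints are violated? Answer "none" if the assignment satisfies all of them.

1) D + C = 3 + 10 = 13; 13 ≥ 11  ✓
2) A - C = 7 - 10 = -3, not -2  ✗
3) D = 3, but 3 is required to differ  ✗
4) F = 8 is in {3, 4, 8}  ✓
5) A + C = 7 + 10 = 17  ✓

Constraints 2 and 3 are violated.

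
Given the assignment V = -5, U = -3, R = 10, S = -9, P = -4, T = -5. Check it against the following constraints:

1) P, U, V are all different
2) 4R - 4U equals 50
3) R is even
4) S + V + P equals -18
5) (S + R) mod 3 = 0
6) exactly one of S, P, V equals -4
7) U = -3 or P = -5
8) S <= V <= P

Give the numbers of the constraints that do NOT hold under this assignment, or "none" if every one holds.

1) values -4, -3, -5 are pairwise distinct  yes
2) 4R - 4U = 4(10) - 4(-3) = 52, not 50  no
3) R = 10 is even  yes
4) S + V + P = -9 + (-5) + (-4) = -18  yes
5) S + R = 1; 1 mod 3 = 1, not 0  no
6) S=-9, P=-4, V=-5; 1 of them equals -4  yes
7) U = -3 = -3 (first disjunct)  yes
8) values -9 <= -5 <= -4  yes

The assignment fails constraints 2, 5.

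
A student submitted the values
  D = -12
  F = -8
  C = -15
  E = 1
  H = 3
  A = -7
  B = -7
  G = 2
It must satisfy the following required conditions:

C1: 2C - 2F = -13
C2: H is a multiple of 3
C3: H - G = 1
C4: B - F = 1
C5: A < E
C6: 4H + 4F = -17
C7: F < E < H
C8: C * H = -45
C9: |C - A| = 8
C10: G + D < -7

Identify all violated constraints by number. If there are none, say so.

Constraints 1 and 6 are violated.

C1: 2C - 2F = 2(-15) - 2(-8) = -14, not -13 — does not hold.
C2: 3 / 3 = 1, so 3 divides 3 — holds.
C3: H - G = 3 - 2 = 1 — holds.
C4: B - F = -7 - (-8) = 1 — holds.
C5: A = -7, E = 1; -7 < 1 — holds.
C6: 4H + 4F = 4(3) + 4(-8) = -20, not -17 — does not hold.
C7: values -8 < 1 < 3 — holds.
C8: C * H = -15 * 3 = -45 — holds.
C9: |-15 - (-7)| = 8 — holds.
C10: G + D = 2 + (-12) = -10; -10 < -7 — holds.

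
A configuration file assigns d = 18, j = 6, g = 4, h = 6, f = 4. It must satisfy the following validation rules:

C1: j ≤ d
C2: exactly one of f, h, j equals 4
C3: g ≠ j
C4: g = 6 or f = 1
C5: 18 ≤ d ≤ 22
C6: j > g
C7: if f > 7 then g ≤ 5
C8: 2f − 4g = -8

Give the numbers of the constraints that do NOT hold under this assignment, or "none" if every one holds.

Violated: 4.

C1: j = 6, d = 18; 6 ≤ 18 — holds.
C2: f=4, h=6, j=6; 1 of them equals 4 — holds.
C3: g = 4, j = 6; distinct — holds.
C4: g = 4 ≠ 6 and f = 4 ≠ 1; both disjuncts false — fails.
C5: d = 18 lies in [18, 22] — holds.
C6: j = 6, g = 4; 6 > 4 — holds.
C7: f = 4, not > 7; antecedent false, conditional vacuously true — holds.
C8: 2f − 4g = 2(4) − 4(4) = -8 — holds.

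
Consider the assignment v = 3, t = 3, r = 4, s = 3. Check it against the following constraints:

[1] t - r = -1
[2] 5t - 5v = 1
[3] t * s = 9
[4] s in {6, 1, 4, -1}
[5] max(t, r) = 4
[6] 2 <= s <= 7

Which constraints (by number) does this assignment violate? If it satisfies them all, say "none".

Violated: 2, 4.

[1] t - r = 3 - 4 = -1  OK
[2] 5t - 5v = 5(3) - 5(3) = 0, not 1  FAIL
[3] t * s = 3 * 3 = 9  OK
[4] s = 3 is not in {6, 1, 4, -1}  FAIL
[5] max(3, 4) = 4  OK
[6] s = 3 lies in [2, 7]  OK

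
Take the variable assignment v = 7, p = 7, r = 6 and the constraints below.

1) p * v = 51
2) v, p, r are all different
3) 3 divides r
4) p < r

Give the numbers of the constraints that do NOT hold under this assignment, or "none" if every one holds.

1) p * v = 7 * 7 = 49, not 51  false
2) v = p = 7, not all different  false
3) 6 / 3 = 2, so 3 divides 6  true
4) p = 7, r = 6; 7 ≥ 6 (want <)  false

No — constraints 1, 2, 4 are not satisfied.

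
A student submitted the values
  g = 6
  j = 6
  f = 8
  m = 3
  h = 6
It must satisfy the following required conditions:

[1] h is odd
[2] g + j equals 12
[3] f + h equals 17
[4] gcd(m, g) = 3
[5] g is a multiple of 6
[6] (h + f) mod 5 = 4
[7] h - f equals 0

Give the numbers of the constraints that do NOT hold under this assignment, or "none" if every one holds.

[1] h = 6 is even — violated.
[2] g + j = 6 + 6 = 12 — satisfied.
[3] f + h = 8 + 6 = 14, not 17 — violated.
[4] gcd(3, 6) = 3 — satisfied.
[5] 6 / 6 = 1, so 6 divides 6 — satisfied.
[6] h + f = 14; 14 mod 5 = 4 — satisfied.
[7] h - f = 6 - 8 = -2, not 0 — violated.

The assignment fails constraints 1, 3, and 7.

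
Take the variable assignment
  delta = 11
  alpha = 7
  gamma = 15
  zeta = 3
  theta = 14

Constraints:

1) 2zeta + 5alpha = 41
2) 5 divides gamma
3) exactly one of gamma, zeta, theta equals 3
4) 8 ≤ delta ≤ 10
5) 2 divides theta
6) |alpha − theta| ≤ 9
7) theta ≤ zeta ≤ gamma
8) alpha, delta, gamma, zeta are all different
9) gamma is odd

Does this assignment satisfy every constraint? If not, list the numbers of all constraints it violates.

1) 2zeta + 5alpha = 2(3) + 5(7) = 41  ✔
2) 15 / 5 = 3, so 5 divides 15  ✔
3) gamma=15, zeta=3, theta=14; 1 of them equals 3  ✔
4) delta = 11 is outside [8, 10]  ✘
5) 14 / 2 = 7, so 2 divides 14  ✔
6) |7 − 14| = 7; 7 ≤ 9  ✔
7) values 14, 3, 15; theta = 14 is not ≤ zeta = 3  ✘
8) values 7, 11, 15, 3 are pairwise distinct  ✔
9) gamma = 15 is odd  ✔

Constraints 4 and 7 do not hold.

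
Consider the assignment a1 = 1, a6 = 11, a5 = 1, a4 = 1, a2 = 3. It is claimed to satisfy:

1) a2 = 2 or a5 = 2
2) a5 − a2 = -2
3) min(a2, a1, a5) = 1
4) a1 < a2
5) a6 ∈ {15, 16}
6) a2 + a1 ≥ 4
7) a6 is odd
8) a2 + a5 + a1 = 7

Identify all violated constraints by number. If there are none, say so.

1) a2 = 3 ≠ 2 and a5 = 1 ≠ 2; both disjuncts false — fails.
2) a5 − a2 = 1 − 3 = -2 — holds.
3) min(3, 1, 1) = 1 — holds.
4) a1 = 1, a2 = 3; 1 < 3 — holds.
5) a6 = 11 is not in {15, 16} — fails.
6) a2 + a1 = 3 + 1 = 4; 4 ≥ 4 — holds.
7) a6 = 11 is odd — holds.
8) a2 + a5 + a1 = 3 + 1 + 1 = 5, not 7 — fails.

Constraints 1, 5, and 8 are violated.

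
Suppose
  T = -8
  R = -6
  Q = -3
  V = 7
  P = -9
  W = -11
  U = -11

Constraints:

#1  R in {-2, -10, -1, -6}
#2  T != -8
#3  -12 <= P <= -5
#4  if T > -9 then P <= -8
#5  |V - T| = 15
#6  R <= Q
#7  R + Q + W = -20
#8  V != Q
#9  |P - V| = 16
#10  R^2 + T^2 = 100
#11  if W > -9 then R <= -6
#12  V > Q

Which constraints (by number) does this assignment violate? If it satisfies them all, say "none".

#1 R = -6 is in {-2, -10, -1, -6} — holds.
#2 T = -8, but -8 is required to differ — does not hold.
#3 P = -9 lies in [-12, -5] — holds.
#4 T = -8 > -9, so we need P ≤ -8; P = -9 ≤ -8 — holds.
#5 |7 - (-8)| = 15 — holds.
#6 R = -6, Q = -3; -6 ≤ -3 — holds.
#7 R + Q + W = -6 + (-3) + (-11) = -20 — holds.
#8 V = 7, Q = -3; distinct — holds.
#9 |-9 - 7| = 16 — holds.
#10 R^2 + T^2 = (-6)^2 + (-8)^2 = 36 + 64 = 100 — holds.
#11 W = -11, not > -9; antecedent false, conditional vacuously true — holds.
#12 V = 7, Q = -3; 7 > -3 — holds.

The assignment fails constraint 2.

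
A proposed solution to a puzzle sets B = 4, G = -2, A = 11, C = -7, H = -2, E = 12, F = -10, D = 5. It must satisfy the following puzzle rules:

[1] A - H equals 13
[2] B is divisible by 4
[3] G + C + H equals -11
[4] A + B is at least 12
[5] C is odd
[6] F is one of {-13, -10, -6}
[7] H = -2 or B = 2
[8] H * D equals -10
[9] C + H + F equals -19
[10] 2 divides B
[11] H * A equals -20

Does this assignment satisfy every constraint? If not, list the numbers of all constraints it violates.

Violated: 11.

[1] A - H = 11 - (-2) = 13  yes
[2] 4 / 4 = 1, so 4 divides 4  yes
[3] G + C + H = -2 + (-7) + (-2) = -11  yes
[4] A + B = 11 + 4 = 15; 15 ≥ 12  yes
[5] C = -7 is odd  yes
[6] F = -10 is in {-13, -10, -6}  yes
[7] H = -2 = -2 (first disjunct)  yes
[8] H * D = -2 * 5 = -10  yes
[9] C + H + F = -7 + (-2) + (-10) = -19  yes
[10] 4 / 2 = 2, so 2 divides 4  yes
[11] H * A = -2 * 11 = -22, not -20  no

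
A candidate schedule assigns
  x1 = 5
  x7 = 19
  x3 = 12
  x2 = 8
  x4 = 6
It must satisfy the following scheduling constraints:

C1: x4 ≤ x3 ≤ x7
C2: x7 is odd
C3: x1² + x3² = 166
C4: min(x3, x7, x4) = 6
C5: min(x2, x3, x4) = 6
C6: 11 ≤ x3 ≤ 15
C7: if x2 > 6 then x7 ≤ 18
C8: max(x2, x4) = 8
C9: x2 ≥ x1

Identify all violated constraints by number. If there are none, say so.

C1: values 6 ≤ 12 ≤ 19  OK
C2: x7 = 19 is odd  OK
C3: x1² + x3² = 5² + 12² = 25 + 144 = 169, not 166  FAIL
C4: min(12, 19, 6) = 6  OK
C5: min(8, 12, 6) = 6  OK
C6: x3 = 12 lies in [11, 15]  OK
C7: x2 = 8 > 6, so we need x7 ≤ 18; but x7 = 19 > 18  FAIL
C8: max(8, 6) = 8  OK
C9: x2 = 8, x1 = 5; 8 ≥ 5  OK

No — constraints 3 and 7 are not satisfied.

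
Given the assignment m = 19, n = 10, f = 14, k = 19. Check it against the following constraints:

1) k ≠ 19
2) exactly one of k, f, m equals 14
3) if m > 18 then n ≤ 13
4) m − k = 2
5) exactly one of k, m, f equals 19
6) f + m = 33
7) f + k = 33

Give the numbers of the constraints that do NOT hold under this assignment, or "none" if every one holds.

The assignment fails constraints 1, 4, 5.

1) k = 19, but 19 is required to differ — does not hold.
2) k=19, f=14, m=19; 1 of them equals 14 — holds.
3) m = 19 > 18, so we need n ≤ 13; n = 10 ≤ 13 — holds.
4) m − k = 19 − 19 = 0, not 2 — does not hold.
5) k=19, m=19, f=14; 2 of them equal 19, not exactly one — does not hold.
6) f + m = 14 + 19 = 33 — holds.
7) f + k = 14 + 19 = 33 — holds.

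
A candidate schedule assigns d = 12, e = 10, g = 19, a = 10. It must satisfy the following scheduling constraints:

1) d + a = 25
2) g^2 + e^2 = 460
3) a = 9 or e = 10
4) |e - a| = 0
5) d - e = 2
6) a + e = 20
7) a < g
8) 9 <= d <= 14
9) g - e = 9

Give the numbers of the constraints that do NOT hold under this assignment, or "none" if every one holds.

1) d + a = 12 + 10 = 22, not 25  FAIL
2) g^2 + e^2 = 19^2 + 10^2 = 361 + 100 = 461, not 460  FAIL
3) a = 10 ≠ 9, but e = 10 = 10 (second disjunct)  OK
4) |10 - 10| = 0  OK
5) d - e = 12 - 10 = 2  OK
6) a + e = 10 + 10 = 20  OK
7) a = 10, g = 19; 10 < 19  OK
8) d = 12 lies in [9, 14]  OK
9) g - e = 19 - 10 = 9  OK

Violated: 1, 2.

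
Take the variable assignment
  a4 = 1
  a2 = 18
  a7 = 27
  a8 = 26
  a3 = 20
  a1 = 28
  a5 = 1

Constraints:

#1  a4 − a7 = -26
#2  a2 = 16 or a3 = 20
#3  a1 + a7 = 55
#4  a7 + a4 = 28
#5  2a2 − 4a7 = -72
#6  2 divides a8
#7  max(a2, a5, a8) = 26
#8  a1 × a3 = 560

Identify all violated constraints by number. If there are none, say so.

No violations.

#1 a4 − a7 = 1 − 27 = -26  true
#2 a2 = 18 ≠ 16, but a3 = 20 = 20 (second disjunct)  true
#3 a1 + a7 = 28 + 27 = 55  true
#4 a7 + a4 = 27 + 1 = 28  true
#5 2a2 − 4a7 = 2(18) − 4(27) = -72  true
#6 26 / 2 = 13, so 2 divides 26  true
#7 max(18, 1, 26) = 26  true
#8 a1 × a3 = 28 × 20 = 560  true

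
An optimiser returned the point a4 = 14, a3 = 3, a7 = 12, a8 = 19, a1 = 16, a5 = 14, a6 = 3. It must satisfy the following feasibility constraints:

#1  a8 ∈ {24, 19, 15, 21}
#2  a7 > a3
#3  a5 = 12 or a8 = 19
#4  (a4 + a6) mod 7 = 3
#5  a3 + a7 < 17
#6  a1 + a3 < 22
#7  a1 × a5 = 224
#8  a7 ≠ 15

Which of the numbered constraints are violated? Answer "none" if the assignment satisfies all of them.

#1 a8 = 19 is in {24, 19, 15, 21}  OK
#2 a7 = 12, a3 = 3; 12 > 3  OK
#3 a5 = 14 ≠ 12, but a8 = 19 = 19 (second disjunct)  OK
#4 a4 + a6 = 17; 17 mod 7 = 3  OK
#5 a3 + a7 = 3 + 12 = 15; 15 < 17  OK
#6 a1 + a3 = 16 + 3 = 19; 19 < 22  OK
#7 a1 × a5 = 16 × 14 = 224  OK
#8 a7 = 12, and 12 ≠ 15  OK

No violations.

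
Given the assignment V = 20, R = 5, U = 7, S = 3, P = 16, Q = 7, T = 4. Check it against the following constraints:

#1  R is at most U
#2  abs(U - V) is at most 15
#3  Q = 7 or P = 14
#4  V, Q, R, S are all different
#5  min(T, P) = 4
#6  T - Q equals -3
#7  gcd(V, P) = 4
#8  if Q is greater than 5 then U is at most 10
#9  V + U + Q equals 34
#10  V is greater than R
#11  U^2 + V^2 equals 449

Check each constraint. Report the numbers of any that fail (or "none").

#1 R = 5, U = 7; 5 ≤ 7  ✔
#2 abs(7 - 20) = 13; 13 ≤ 15  ✔
#3 Q = 7 = 7 (first disjunct)  ✔
#4 values 20, 7, 5, 3 are pairwise distinct  ✔
#5 min(4, 16) = 4  ✔
#6 T - Q = 4 - 7 = -3  ✔
#7 gcd(20, 16) = 4  ✔
#8 Q = 7 > 5, so we need U ≤ 10; U = 7 ≤ 10  ✔
#9 V + U + Q = 20 + 7 + 7 = 34  ✔
#10 V = 20, R = 5; 20 > 5  ✔
#11 U^2 + V^2 = 7^2 + 20^2 = 49 + 400 = 449  ✔

No violations.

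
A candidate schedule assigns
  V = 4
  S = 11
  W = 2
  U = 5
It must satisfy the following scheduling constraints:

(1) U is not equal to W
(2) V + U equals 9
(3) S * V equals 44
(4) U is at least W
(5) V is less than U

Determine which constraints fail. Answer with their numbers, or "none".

(1) U = 5, W = 2; distinct — holds.
(2) V + U = 4 + 5 = 9 — holds.
(3) S * V = 11 * 4 = 44 — holds.
(4) U = 5, W = 2; 5 ≥ 2 — holds.
(5) V = 4, U = 5; 4 < 5 — holds.

The assignment satisfies every constraint.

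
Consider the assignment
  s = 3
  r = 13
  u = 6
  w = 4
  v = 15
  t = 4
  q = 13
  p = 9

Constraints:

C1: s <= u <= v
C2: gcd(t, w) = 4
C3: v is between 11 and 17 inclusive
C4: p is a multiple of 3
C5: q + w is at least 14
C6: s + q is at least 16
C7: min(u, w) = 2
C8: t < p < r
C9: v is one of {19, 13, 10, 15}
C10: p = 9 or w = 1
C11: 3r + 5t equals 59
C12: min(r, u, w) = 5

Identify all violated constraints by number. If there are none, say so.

Violated: 7 and 12.

C1: values 3 <= 6 <= 15 — satisfied.
C2: gcd(4, 4) = 4 — satisfied.
C3: v = 15 lies in [11, 17] — satisfied.
C4: 9 / 3 = 3, so 3 divides 9 — satisfied.
C5: q + w = 13 + 4 = 17; 17 ≥ 14 — satisfied.
C6: s + q = 3 + 13 = 16; 16 ≥ 16 — satisfied.
C7: min(6, 4) = 4, not 2 — violated.
C8: values 4 < 9 < 13 — satisfied.
C9: v = 15 is in {19, 13, 10, 15} — satisfied.
C10: p = 9 = 9 (first disjunct) — satisfied.
C11: 3r + 5t = 3(13) + 5(4) = 59 — satisfied.
C12: min(13, 6, 4) = 4, not 5 — violated.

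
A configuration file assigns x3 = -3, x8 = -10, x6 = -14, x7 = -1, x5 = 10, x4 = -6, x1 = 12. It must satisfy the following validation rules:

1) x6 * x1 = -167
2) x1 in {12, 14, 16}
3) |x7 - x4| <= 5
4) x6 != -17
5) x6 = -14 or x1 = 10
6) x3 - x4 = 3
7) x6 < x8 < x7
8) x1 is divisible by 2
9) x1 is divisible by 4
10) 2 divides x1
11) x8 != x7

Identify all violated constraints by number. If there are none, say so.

No — constraint 1 is not satisfied.

1) x6 * x1 = -14 * 12 = -168, not -167  false
2) x1 = 12 is in {12, 14, 16}  true
3) |-1 - (-6)| = 5; 5 ≤ 5  true
4) x6 = -14, and -14 ≠ -17  true
5) x6 = -14 = -14 (first disjunct)  true
6) x3 - x4 = -3 - (-6) = 3  true
7) values -14 < -10 < -1  true
8) 12 / 2 = 6, so 2 divides 12  true
9) 12 / 4 = 3, so 4 divides 12  true
10) 12 / 2 = 6, so 2 divides 12  true
11) x8 = -10, x7 = -1; distinct  true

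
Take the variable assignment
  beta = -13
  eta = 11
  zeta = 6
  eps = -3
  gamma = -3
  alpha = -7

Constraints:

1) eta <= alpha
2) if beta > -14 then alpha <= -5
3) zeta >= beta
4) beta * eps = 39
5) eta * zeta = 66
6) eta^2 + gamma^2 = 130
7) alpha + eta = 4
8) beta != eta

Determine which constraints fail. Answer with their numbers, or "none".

Constraint 1 is violated.

1) eta = 11, alpha = -7; 11 > -7 (want ≤) — violated.
2) beta = -13 > -14, so we need alpha ≤ -5; alpha = -7 ≤ -5 — satisfied.
3) zeta = 6, beta = -13; 6 ≥ -13 — satisfied.
4) beta * eps = -13 * (-3) = 39 — satisfied.
5) eta * zeta = 11 * 6 = 66 — satisfied.
6) eta^2 + gamma^2 = 11^2 + (-3)^2 = 121 + 9 = 130 — satisfied.
7) alpha + eta = -7 + 11 = 4 — satisfied.
8) beta = -13, eta = 11; distinct — satisfied.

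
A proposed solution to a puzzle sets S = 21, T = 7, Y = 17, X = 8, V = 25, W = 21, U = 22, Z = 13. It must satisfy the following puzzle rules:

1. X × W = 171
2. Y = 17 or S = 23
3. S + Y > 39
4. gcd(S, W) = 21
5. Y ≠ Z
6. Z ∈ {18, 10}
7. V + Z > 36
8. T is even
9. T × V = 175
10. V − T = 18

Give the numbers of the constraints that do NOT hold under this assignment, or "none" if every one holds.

1. X × W = 8 × 21 = 168, not 171  false
2. Y = 17 = 17 (first disjunct)  true
3. S + Y = 21 + 17 = 38; 38 ≤ 39, bound 39 not met  false
4. gcd(21, 21) = 21  true
5. Y = 17, Z = 13; distinct  true
6. Z = 13 is not in {18, 10}  false
7. V + Z = 25 + 13 = 38; 38 > 36  true
8. T = 7 is odd  false
9. T × V = 7 × 25 = 175  true
10. V − T = 25 − 7 = 18  true

The assignment fails constraints 1, 3, 6, 8.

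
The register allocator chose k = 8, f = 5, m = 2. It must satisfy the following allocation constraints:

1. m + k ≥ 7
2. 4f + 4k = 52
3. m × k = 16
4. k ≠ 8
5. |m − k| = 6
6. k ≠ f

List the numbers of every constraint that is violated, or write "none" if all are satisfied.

1. m + k = 2 + 8 = 10; 10 ≥ 7  true
2. 4f + 4k = 4(5) + 4(8) = 52  true
3. m × k = 2 × 8 = 16  true
4. k = 8, but 8 is required to differ  false
5. |2 − 8| = 6  true
6. k = 8, f = 5; distinct  true

No — constraint 4 is not satisfied.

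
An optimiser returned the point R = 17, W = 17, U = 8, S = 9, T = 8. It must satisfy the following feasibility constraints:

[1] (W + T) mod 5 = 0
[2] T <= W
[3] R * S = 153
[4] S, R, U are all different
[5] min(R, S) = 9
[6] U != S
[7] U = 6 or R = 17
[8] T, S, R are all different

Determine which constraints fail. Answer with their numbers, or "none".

No violations.

[1] W + T = 25; 25 mod 5 = 0  OK
[2] T = 8, W = 17; 8 ≤ 17  OK
[3] R * S = 17 * 9 = 153  OK
[4] values 9, 17, 8 are pairwise distinct  OK
[5] min(17, 9) = 9  OK
[6] U = 8, S = 9; distinct  OK
[7] U = 8 ≠ 6, but R = 17 = 17 (second disjunct)  OK
[8] values 8, 9, 17 are pairwise distinct  OK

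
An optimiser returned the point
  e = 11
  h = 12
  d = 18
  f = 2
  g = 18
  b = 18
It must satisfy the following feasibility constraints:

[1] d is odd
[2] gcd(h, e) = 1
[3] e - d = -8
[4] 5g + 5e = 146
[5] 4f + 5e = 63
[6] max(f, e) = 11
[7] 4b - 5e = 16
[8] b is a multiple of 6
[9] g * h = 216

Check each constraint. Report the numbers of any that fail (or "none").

Constraints 1, 3, 4, and 7 are violated.

[1] d = 18 is even — violated.
[2] gcd(12, 11) = 1 — satisfied.
[3] e - d = 11 - 18 = -7, not -8 — violated.
[4] 5g + 5e = 5(18) + 5(11) = 145, not 146 — violated.
[5] 4f + 5e = 4(2) + 5(11) = 63 — satisfied.
[6] max(2, 11) = 11 — satisfied.
[7] 4b - 5e = 4(18) - 5(11) = 17, not 16 — violated.
[8] 18 / 6 = 3, so 6 divides 18 — satisfied.
[9] g * h = 18 * 12 = 216 — satisfied.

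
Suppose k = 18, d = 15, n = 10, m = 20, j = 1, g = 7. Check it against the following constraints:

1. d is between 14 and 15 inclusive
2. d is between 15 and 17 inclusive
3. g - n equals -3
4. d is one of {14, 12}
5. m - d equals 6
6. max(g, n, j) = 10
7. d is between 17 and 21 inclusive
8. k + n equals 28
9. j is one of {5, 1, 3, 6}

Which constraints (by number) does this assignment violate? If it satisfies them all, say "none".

1. d = 15 lies in [14, 15] — OK.
2. d = 15 lies in [15, 17] — OK.
3. g - n = 7 - 10 = -3 — OK.
4. d = 15 is not in {14, 12} — violated.
5. m - d = 20 - 15 = 5, not 6 — violated.
6. max(7, 10, 1) = 10 — OK.
7. d = 15 is outside [17, 21] — violated.
8. k + n = 18 + 10 = 28 — OK.
9. j = 1 is in {5, 1, 3, 6} — OK.

No — constraints 4, 5, and 7 are not satisfied.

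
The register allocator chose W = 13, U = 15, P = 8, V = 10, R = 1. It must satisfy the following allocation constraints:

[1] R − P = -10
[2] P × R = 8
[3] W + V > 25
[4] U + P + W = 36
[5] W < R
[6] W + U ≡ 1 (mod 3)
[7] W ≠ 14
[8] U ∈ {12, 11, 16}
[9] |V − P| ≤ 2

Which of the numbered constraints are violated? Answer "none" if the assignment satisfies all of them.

Violated: 1, 3, 5, and 8.

[1] R − P = 1 − 8 = -7, not -10 — violated.
[2] P × R = 8 × 1 = 8 — OK.
[3] W + V = 13 + 10 = 23; 23 ≤ 25, bound 25 not met — violated.
[4] U + P + W = 15 + 8 + 13 = 36 — OK.
[5] W = 13, R = 1; 13 ≥ 1 (want <) — violated.
[6] W + U = 28; 28 mod 3 = 1 — OK.
[7] W = 13, and 13 ≠ 14 — OK.
[8] U = 15 is not in {12, 11, 16} — violated.
[9] |10 − 8| = 2; 2 ≤ 2 — OK.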